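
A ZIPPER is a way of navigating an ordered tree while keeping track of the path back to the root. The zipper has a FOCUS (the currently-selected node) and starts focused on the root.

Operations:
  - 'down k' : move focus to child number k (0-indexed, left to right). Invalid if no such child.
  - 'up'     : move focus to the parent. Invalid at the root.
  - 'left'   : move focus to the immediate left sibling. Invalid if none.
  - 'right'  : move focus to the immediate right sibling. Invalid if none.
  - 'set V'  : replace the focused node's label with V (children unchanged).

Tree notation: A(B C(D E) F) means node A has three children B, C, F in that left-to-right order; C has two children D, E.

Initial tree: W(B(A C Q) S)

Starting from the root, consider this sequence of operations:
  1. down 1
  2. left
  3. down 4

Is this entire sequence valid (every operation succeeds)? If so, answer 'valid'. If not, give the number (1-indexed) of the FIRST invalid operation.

Step 1 (down 1): focus=S path=1 depth=1 children=[] left=['B'] right=[] parent=W
Step 2 (left): focus=B path=0 depth=1 children=['A', 'C', 'Q'] left=[] right=['S'] parent=W
Step 3 (down 4): INVALID

Answer: 3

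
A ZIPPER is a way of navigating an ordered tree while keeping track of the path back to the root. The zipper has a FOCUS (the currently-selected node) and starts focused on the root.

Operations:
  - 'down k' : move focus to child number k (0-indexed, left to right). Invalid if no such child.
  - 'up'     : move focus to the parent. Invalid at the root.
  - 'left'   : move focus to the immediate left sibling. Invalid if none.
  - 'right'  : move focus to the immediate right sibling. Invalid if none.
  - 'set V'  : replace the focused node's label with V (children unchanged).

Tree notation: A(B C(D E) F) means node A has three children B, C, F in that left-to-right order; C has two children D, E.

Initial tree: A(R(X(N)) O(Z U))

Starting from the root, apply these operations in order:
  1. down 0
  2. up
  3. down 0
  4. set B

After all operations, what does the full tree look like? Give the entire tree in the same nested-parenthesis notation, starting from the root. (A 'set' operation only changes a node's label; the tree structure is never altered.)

Answer: A(B(X(N)) O(Z U))

Derivation:
Step 1 (down 0): focus=R path=0 depth=1 children=['X'] left=[] right=['O'] parent=A
Step 2 (up): focus=A path=root depth=0 children=['R', 'O'] (at root)
Step 3 (down 0): focus=R path=0 depth=1 children=['X'] left=[] right=['O'] parent=A
Step 4 (set B): focus=B path=0 depth=1 children=['X'] left=[] right=['O'] parent=A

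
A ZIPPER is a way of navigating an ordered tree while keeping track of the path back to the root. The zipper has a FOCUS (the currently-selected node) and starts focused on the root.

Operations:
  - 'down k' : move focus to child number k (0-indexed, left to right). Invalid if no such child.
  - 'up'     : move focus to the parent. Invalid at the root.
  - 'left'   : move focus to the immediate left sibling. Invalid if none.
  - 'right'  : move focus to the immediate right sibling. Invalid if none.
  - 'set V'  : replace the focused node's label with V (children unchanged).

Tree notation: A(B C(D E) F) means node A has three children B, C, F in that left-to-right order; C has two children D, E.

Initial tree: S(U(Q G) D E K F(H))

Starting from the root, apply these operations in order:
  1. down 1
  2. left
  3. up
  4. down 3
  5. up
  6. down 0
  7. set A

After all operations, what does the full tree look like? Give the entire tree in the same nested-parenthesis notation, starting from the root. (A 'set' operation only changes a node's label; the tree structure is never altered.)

Step 1 (down 1): focus=D path=1 depth=1 children=[] left=['U'] right=['E', 'K', 'F'] parent=S
Step 2 (left): focus=U path=0 depth=1 children=['Q', 'G'] left=[] right=['D', 'E', 'K', 'F'] parent=S
Step 3 (up): focus=S path=root depth=0 children=['U', 'D', 'E', 'K', 'F'] (at root)
Step 4 (down 3): focus=K path=3 depth=1 children=[] left=['U', 'D', 'E'] right=['F'] parent=S
Step 5 (up): focus=S path=root depth=0 children=['U', 'D', 'E', 'K', 'F'] (at root)
Step 6 (down 0): focus=U path=0 depth=1 children=['Q', 'G'] left=[] right=['D', 'E', 'K', 'F'] parent=S
Step 7 (set A): focus=A path=0 depth=1 children=['Q', 'G'] left=[] right=['D', 'E', 'K', 'F'] parent=S

Answer: S(A(Q G) D E K F(H))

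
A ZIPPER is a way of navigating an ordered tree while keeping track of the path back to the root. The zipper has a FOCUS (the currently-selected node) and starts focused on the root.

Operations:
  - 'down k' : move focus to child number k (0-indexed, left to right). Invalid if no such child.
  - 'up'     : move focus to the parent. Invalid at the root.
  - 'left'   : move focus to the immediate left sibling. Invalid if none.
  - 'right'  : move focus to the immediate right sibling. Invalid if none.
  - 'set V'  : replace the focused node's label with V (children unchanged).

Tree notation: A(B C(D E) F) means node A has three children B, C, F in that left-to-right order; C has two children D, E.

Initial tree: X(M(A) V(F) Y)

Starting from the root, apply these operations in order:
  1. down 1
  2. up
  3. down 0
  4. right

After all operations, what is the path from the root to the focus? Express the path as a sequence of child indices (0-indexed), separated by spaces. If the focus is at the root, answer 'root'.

Answer: 1

Derivation:
Step 1 (down 1): focus=V path=1 depth=1 children=['F'] left=['M'] right=['Y'] parent=X
Step 2 (up): focus=X path=root depth=0 children=['M', 'V', 'Y'] (at root)
Step 3 (down 0): focus=M path=0 depth=1 children=['A'] left=[] right=['V', 'Y'] parent=X
Step 4 (right): focus=V path=1 depth=1 children=['F'] left=['M'] right=['Y'] parent=X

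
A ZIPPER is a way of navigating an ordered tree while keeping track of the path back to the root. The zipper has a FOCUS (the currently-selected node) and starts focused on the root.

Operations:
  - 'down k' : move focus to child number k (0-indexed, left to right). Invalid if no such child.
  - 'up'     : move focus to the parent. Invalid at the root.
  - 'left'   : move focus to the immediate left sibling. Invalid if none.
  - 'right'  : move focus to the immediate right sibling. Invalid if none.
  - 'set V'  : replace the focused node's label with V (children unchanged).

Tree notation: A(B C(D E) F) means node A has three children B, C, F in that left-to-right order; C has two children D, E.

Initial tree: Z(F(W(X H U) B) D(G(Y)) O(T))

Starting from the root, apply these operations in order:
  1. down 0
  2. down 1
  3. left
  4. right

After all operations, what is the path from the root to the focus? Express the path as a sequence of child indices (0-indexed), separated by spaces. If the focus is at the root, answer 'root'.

Answer: 0 1

Derivation:
Step 1 (down 0): focus=F path=0 depth=1 children=['W', 'B'] left=[] right=['D', 'O'] parent=Z
Step 2 (down 1): focus=B path=0/1 depth=2 children=[] left=['W'] right=[] parent=F
Step 3 (left): focus=W path=0/0 depth=2 children=['X', 'H', 'U'] left=[] right=['B'] parent=F
Step 4 (right): focus=B path=0/1 depth=2 children=[] left=['W'] right=[] parent=F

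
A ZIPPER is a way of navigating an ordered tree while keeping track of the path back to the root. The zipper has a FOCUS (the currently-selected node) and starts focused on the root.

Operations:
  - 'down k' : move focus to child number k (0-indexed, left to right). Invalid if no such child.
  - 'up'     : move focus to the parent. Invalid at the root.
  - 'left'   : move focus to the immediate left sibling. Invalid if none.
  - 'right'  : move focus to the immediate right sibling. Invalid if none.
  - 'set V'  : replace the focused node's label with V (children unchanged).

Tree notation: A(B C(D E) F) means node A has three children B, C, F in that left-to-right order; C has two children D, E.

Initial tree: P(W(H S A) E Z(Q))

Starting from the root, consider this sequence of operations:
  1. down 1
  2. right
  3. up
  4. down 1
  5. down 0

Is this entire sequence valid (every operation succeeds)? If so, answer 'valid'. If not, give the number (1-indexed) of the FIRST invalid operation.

Answer: 5

Derivation:
Step 1 (down 1): focus=E path=1 depth=1 children=[] left=['W'] right=['Z'] parent=P
Step 2 (right): focus=Z path=2 depth=1 children=['Q'] left=['W', 'E'] right=[] parent=P
Step 3 (up): focus=P path=root depth=0 children=['W', 'E', 'Z'] (at root)
Step 4 (down 1): focus=E path=1 depth=1 children=[] left=['W'] right=['Z'] parent=P
Step 5 (down 0): INVALID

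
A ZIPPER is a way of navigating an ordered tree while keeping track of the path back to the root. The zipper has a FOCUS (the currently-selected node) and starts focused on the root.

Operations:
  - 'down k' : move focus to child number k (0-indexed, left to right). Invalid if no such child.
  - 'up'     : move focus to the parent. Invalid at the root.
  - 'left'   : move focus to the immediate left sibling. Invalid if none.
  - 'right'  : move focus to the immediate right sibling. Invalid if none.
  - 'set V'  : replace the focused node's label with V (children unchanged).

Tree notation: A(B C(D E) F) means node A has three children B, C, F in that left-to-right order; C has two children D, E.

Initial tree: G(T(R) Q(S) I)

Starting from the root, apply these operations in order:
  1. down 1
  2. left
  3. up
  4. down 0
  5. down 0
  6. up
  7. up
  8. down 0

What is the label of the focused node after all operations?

Answer: T

Derivation:
Step 1 (down 1): focus=Q path=1 depth=1 children=['S'] left=['T'] right=['I'] parent=G
Step 2 (left): focus=T path=0 depth=1 children=['R'] left=[] right=['Q', 'I'] parent=G
Step 3 (up): focus=G path=root depth=0 children=['T', 'Q', 'I'] (at root)
Step 4 (down 0): focus=T path=0 depth=1 children=['R'] left=[] right=['Q', 'I'] parent=G
Step 5 (down 0): focus=R path=0/0 depth=2 children=[] left=[] right=[] parent=T
Step 6 (up): focus=T path=0 depth=1 children=['R'] left=[] right=['Q', 'I'] parent=G
Step 7 (up): focus=G path=root depth=0 children=['T', 'Q', 'I'] (at root)
Step 8 (down 0): focus=T path=0 depth=1 children=['R'] left=[] right=['Q', 'I'] parent=G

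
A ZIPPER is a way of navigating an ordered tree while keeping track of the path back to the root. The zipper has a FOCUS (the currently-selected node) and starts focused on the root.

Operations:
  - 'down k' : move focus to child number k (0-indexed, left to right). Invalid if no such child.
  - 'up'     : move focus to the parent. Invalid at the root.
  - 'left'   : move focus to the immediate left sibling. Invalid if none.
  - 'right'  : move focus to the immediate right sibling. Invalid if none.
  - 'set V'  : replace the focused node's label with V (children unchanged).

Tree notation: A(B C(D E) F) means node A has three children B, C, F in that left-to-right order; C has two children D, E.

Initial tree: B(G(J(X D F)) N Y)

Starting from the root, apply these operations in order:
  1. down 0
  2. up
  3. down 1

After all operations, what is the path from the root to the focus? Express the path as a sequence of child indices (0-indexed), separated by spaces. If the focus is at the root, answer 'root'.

Answer: 1

Derivation:
Step 1 (down 0): focus=G path=0 depth=1 children=['J'] left=[] right=['N', 'Y'] parent=B
Step 2 (up): focus=B path=root depth=0 children=['G', 'N', 'Y'] (at root)
Step 3 (down 1): focus=N path=1 depth=1 children=[] left=['G'] right=['Y'] parent=B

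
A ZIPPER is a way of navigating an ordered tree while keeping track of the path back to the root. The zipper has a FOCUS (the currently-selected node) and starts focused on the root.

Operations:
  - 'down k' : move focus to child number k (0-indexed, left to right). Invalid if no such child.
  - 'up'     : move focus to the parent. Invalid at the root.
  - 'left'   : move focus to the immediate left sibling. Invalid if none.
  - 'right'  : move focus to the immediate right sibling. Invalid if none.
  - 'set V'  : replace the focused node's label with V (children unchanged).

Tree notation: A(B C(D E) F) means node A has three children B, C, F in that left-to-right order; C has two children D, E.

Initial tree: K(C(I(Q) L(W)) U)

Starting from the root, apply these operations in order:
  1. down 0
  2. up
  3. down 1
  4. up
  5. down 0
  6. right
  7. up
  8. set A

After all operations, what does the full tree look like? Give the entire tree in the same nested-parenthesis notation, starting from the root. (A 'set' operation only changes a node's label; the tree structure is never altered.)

Answer: A(C(I(Q) L(W)) U)

Derivation:
Step 1 (down 0): focus=C path=0 depth=1 children=['I', 'L'] left=[] right=['U'] parent=K
Step 2 (up): focus=K path=root depth=0 children=['C', 'U'] (at root)
Step 3 (down 1): focus=U path=1 depth=1 children=[] left=['C'] right=[] parent=K
Step 4 (up): focus=K path=root depth=0 children=['C', 'U'] (at root)
Step 5 (down 0): focus=C path=0 depth=1 children=['I', 'L'] left=[] right=['U'] parent=K
Step 6 (right): focus=U path=1 depth=1 children=[] left=['C'] right=[] parent=K
Step 7 (up): focus=K path=root depth=0 children=['C', 'U'] (at root)
Step 8 (set A): focus=A path=root depth=0 children=['C', 'U'] (at root)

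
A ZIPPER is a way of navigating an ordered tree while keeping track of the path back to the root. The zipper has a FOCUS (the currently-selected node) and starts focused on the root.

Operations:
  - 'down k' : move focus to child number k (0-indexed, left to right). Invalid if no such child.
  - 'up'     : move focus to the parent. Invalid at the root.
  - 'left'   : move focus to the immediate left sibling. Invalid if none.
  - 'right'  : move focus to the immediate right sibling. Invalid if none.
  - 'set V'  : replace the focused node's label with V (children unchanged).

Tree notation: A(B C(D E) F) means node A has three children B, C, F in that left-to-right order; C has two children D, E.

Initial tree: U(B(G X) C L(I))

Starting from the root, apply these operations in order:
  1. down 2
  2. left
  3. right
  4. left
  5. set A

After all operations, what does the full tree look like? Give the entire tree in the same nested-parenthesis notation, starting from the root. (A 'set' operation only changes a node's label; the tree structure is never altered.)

Step 1 (down 2): focus=L path=2 depth=1 children=['I'] left=['B', 'C'] right=[] parent=U
Step 2 (left): focus=C path=1 depth=1 children=[] left=['B'] right=['L'] parent=U
Step 3 (right): focus=L path=2 depth=1 children=['I'] left=['B', 'C'] right=[] parent=U
Step 4 (left): focus=C path=1 depth=1 children=[] left=['B'] right=['L'] parent=U
Step 5 (set A): focus=A path=1 depth=1 children=[] left=['B'] right=['L'] parent=U

Answer: U(B(G X) A L(I))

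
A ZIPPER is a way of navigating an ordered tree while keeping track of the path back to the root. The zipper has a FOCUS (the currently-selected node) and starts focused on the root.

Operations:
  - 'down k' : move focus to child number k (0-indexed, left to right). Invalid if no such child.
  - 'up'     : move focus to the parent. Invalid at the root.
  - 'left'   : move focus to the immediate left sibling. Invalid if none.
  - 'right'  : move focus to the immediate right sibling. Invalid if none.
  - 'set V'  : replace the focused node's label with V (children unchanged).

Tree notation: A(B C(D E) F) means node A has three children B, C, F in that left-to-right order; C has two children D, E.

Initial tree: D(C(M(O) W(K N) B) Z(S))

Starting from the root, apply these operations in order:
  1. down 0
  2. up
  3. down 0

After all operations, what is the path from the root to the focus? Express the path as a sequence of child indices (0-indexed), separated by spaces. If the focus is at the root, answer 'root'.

Answer: 0

Derivation:
Step 1 (down 0): focus=C path=0 depth=1 children=['M', 'W', 'B'] left=[] right=['Z'] parent=D
Step 2 (up): focus=D path=root depth=0 children=['C', 'Z'] (at root)
Step 3 (down 0): focus=C path=0 depth=1 children=['M', 'W', 'B'] left=[] right=['Z'] parent=D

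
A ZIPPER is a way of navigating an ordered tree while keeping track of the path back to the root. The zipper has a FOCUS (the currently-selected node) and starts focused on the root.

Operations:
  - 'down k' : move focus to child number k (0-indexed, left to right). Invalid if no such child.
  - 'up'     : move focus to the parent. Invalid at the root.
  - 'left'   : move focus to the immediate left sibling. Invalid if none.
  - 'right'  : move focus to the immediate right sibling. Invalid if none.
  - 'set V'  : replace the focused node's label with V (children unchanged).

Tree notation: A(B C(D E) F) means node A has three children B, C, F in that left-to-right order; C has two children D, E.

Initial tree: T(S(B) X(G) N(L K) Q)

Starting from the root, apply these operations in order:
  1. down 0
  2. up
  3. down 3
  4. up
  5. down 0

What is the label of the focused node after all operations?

Step 1 (down 0): focus=S path=0 depth=1 children=['B'] left=[] right=['X', 'N', 'Q'] parent=T
Step 2 (up): focus=T path=root depth=0 children=['S', 'X', 'N', 'Q'] (at root)
Step 3 (down 3): focus=Q path=3 depth=1 children=[] left=['S', 'X', 'N'] right=[] parent=T
Step 4 (up): focus=T path=root depth=0 children=['S', 'X', 'N', 'Q'] (at root)
Step 5 (down 0): focus=S path=0 depth=1 children=['B'] left=[] right=['X', 'N', 'Q'] parent=T

Answer: S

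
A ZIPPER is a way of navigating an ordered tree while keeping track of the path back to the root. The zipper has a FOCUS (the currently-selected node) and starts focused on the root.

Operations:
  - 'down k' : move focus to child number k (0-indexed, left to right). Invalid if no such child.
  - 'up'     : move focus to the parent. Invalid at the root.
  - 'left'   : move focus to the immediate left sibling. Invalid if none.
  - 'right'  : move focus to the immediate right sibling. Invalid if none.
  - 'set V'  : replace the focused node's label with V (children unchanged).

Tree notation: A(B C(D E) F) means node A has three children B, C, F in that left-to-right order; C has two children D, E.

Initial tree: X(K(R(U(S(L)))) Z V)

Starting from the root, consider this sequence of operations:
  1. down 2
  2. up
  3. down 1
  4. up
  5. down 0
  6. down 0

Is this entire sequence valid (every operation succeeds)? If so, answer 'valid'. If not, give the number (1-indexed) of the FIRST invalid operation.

Answer: valid

Derivation:
Step 1 (down 2): focus=V path=2 depth=1 children=[] left=['K', 'Z'] right=[] parent=X
Step 2 (up): focus=X path=root depth=0 children=['K', 'Z', 'V'] (at root)
Step 3 (down 1): focus=Z path=1 depth=1 children=[] left=['K'] right=['V'] parent=X
Step 4 (up): focus=X path=root depth=0 children=['K', 'Z', 'V'] (at root)
Step 5 (down 0): focus=K path=0 depth=1 children=['R'] left=[] right=['Z', 'V'] parent=X
Step 6 (down 0): focus=R path=0/0 depth=2 children=['U'] left=[] right=[] parent=K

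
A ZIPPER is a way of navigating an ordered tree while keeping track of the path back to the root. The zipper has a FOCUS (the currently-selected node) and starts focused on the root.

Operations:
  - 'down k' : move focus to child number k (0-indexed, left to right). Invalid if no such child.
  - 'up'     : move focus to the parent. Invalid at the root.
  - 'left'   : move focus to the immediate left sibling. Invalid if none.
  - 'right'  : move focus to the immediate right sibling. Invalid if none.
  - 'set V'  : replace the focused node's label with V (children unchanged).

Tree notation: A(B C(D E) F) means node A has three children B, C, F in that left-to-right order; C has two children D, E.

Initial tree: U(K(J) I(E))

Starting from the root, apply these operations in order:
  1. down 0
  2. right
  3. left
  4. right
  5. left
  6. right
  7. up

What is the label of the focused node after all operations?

Step 1 (down 0): focus=K path=0 depth=1 children=['J'] left=[] right=['I'] parent=U
Step 2 (right): focus=I path=1 depth=1 children=['E'] left=['K'] right=[] parent=U
Step 3 (left): focus=K path=0 depth=1 children=['J'] left=[] right=['I'] parent=U
Step 4 (right): focus=I path=1 depth=1 children=['E'] left=['K'] right=[] parent=U
Step 5 (left): focus=K path=0 depth=1 children=['J'] left=[] right=['I'] parent=U
Step 6 (right): focus=I path=1 depth=1 children=['E'] left=['K'] right=[] parent=U
Step 7 (up): focus=U path=root depth=0 children=['K', 'I'] (at root)

Answer: U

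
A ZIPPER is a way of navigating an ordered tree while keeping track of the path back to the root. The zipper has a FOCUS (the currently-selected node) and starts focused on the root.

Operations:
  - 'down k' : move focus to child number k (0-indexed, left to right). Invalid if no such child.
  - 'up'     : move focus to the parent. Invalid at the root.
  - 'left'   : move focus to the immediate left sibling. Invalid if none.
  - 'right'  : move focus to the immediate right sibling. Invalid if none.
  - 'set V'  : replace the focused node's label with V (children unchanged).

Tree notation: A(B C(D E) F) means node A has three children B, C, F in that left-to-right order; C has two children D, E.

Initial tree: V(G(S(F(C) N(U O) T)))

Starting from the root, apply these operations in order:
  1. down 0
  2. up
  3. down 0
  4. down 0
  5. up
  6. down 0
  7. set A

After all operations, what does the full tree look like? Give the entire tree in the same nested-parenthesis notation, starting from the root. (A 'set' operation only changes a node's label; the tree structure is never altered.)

Answer: V(G(A(F(C) N(U O) T)))

Derivation:
Step 1 (down 0): focus=G path=0 depth=1 children=['S'] left=[] right=[] parent=V
Step 2 (up): focus=V path=root depth=0 children=['G'] (at root)
Step 3 (down 0): focus=G path=0 depth=1 children=['S'] left=[] right=[] parent=V
Step 4 (down 0): focus=S path=0/0 depth=2 children=['F', 'N', 'T'] left=[] right=[] parent=G
Step 5 (up): focus=G path=0 depth=1 children=['S'] left=[] right=[] parent=V
Step 6 (down 0): focus=S path=0/0 depth=2 children=['F', 'N', 'T'] left=[] right=[] parent=G
Step 7 (set A): focus=A path=0/0 depth=2 children=['F', 'N', 'T'] left=[] right=[] parent=G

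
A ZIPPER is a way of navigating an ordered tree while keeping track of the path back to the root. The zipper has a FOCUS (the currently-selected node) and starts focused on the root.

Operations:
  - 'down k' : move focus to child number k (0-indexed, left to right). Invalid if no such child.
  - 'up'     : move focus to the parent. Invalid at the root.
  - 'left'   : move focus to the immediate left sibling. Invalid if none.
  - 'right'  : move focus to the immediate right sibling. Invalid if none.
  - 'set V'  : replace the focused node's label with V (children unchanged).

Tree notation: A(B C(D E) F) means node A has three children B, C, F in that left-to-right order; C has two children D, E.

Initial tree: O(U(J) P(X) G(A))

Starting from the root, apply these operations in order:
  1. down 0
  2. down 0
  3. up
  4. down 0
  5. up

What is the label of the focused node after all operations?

Step 1 (down 0): focus=U path=0 depth=1 children=['J'] left=[] right=['P', 'G'] parent=O
Step 2 (down 0): focus=J path=0/0 depth=2 children=[] left=[] right=[] parent=U
Step 3 (up): focus=U path=0 depth=1 children=['J'] left=[] right=['P', 'G'] parent=O
Step 4 (down 0): focus=J path=0/0 depth=2 children=[] left=[] right=[] parent=U
Step 5 (up): focus=U path=0 depth=1 children=['J'] left=[] right=['P', 'G'] parent=O

Answer: U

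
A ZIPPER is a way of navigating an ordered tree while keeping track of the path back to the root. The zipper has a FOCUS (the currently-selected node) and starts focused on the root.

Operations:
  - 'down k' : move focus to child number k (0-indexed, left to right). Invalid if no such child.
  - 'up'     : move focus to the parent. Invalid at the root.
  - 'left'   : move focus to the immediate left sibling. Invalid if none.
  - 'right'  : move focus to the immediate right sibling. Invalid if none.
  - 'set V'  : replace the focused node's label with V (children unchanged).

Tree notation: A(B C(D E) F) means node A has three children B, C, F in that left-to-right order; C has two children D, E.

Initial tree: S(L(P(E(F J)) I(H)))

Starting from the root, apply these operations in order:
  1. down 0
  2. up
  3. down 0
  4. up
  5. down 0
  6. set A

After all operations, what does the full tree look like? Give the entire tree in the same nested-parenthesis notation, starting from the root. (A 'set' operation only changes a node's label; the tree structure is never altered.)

Step 1 (down 0): focus=L path=0 depth=1 children=['P', 'I'] left=[] right=[] parent=S
Step 2 (up): focus=S path=root depth=0 children=['L'] (at root)
Step 3 (down 0): focus=L path=0 depth=1 children=['P', 'I'] left=[] right=[] parent=S
Step 4 (up): focus=S path=root depth=0 children=['L'] (at root)
Step 5 (down 0): focus=L path=0 depth=1 children=['P', 'I'] left=[] right=[] parent=S
Step 6 (set A): focus=A path=0 depth=1 children=['P', 'I'] left=[] right=[] parent=S

Answer: S(A(P(E(F J)) I(H)))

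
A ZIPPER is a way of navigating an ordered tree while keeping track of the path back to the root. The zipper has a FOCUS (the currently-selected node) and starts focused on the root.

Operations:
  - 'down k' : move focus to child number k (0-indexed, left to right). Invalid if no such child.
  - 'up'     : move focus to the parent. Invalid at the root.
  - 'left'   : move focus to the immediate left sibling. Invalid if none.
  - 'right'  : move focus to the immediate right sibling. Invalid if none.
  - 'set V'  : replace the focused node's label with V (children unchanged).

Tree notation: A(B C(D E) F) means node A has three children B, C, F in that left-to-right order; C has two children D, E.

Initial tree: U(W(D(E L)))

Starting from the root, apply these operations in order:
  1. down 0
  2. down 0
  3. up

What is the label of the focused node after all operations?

Step 1 (down 0): focus=W path=0 depth=1 children=['D'] left=[] right=[] parent=U
Step 2 (down 0): focus=D path=0/0 depth=2 children=['E', 'L'] left=[] right=[] parent=W
Step 3 (up): focus=W path=0 depth=1 children=['D'] left=[] right=[] parent=U

Answer: W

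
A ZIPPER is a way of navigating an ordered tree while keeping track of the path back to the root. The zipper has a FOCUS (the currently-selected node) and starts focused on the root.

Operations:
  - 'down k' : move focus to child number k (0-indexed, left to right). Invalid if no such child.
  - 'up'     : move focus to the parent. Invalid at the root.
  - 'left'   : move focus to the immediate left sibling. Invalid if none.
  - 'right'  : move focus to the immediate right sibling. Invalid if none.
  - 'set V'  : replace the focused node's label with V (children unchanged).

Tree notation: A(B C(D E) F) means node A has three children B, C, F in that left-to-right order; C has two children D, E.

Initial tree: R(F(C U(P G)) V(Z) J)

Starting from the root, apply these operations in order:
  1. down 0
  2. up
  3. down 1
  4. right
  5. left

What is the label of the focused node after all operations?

Step 1 (down 0): focus=F path=0 depth=1 children=['C', 'U'] left=[] right=['V', 'J'] parent=R
Step 2 (up): focus=R path=root depth=0 children=['F', 'V', 'J'] (at root)
Step 3 (down 1): focus=V path=1 depth=1 children=['Z'] left=['F'] right=['J'] parent=R
Step 4 (right): focus=J path=2 depth=1 children=[] left=['F', 'V'] right=[] parent=R
Step 5 (left): focus=V path=1 depth=1 children=['Z'] left=['F'] right=['J'] parent=R

Answer: V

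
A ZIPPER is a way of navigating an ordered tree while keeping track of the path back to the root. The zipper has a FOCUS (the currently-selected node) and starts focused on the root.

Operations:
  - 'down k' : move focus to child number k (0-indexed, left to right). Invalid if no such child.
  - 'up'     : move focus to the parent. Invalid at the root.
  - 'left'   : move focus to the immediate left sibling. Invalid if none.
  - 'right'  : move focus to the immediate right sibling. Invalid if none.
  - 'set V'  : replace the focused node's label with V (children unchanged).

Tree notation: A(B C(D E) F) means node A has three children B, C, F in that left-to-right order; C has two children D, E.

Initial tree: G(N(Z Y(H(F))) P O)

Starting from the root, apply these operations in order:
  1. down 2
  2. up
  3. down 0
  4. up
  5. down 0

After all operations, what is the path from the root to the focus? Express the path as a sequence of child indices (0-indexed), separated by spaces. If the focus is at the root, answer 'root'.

Answer: 0

Derivation:
Step 1 (down 2): focus=O path=2 depth=1 children=[] left=['N', 'P'] right=[] parent=G
Step 2 (up): focus=G path=root depth=0 children=['N', 'P', 'O'] (at root)
Step 3 (down 0): focus=N path=0 depth=1 children=['Z', 'Y'] left=[] right=['P', 'O'] parent=G
Step 4 (up): focus=G path=root depth=0 children=['N', 'P', 'O'] (at root)
Step 5 (down 0): focus=N path=0 depth=1 children=['Z', 'Y'] left=[] right=['P', 'O'] parent=G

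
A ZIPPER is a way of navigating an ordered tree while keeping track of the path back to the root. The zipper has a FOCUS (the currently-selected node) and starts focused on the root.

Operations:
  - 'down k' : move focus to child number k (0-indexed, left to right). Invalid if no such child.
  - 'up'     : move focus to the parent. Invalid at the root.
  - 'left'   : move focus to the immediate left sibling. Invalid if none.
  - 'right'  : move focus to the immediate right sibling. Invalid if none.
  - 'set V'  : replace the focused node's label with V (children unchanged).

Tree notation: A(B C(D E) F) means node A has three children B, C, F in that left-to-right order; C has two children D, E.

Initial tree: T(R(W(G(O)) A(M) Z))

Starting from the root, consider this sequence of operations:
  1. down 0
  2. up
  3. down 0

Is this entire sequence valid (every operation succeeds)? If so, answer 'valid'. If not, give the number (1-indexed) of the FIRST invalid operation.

Answer: valid

Derivation:
Step 1 (down 0): focus=R path=0 depth=1 children=['W', 'A', 'Z'] left=[] right=[] parent=T
Step 2 (up): focus=T path=root depth=0 children=['R'] (at root)
Step 3 (down 0): focus=R path=0 depth=1 children=['W', 'A', 'Z'] left=[] right=[] parent=T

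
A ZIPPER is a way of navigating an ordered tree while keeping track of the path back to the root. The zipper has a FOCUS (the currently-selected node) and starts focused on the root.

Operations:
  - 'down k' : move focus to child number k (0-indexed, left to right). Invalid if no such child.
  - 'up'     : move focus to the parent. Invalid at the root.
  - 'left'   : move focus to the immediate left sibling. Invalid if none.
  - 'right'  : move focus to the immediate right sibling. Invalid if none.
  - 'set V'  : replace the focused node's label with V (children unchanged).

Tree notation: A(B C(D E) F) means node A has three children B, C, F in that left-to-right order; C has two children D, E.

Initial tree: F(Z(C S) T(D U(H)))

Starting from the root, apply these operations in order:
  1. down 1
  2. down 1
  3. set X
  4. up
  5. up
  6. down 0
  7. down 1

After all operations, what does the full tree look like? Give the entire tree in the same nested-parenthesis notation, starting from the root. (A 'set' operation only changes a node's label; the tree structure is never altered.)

Step 1 (down 1): focus=T path=1 depth=1 children=['D', 'U'] left=['Z'] right=[] parent=F
Step 2 (down 1): focus=U path=1/1 depth=2 children=['H'] left=['D'] right=[] parent=T
Step 3 (set X): focus=X path=1/1 depth=2 children=['H'] left=['D'] right=[] parent=T
Step 4 (up): focus=T path=1 depth=1 children=['D', 'X'] left=['Z'] right=[] parent=F
Step 5 (up): focus=F path=root depth=0 children=['Z', 'T'] (at root)
Step 6 (down 0): focus=Z path=0 depth=1 children=['C', 'S'] left=[] right=['T'] parent=F
Step 7 (down 1): focus=S path=0/1 depth=2 children=[] left=['C'] right=[] parent=Z

Answer: F(Z(C S) T(D X(H)))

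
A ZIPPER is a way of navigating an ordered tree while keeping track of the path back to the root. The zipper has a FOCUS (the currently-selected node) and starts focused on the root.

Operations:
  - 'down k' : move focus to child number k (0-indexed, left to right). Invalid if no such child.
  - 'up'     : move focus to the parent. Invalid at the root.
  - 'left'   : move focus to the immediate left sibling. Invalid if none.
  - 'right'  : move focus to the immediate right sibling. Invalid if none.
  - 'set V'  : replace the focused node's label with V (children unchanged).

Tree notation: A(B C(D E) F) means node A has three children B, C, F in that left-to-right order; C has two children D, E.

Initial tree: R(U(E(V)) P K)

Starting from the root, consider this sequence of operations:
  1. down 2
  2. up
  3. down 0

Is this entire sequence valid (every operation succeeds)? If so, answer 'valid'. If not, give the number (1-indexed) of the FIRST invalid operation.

Step 1 (down 2): focus=K path=2 depth=1 children=[] left=['U', 'P'] right=[] parent=R
Step 2 (up): focus=R path=root depth=0 children=['U', 'P', 'K'] (at root)
Step 3 (down 0): focus=U path=0 depth=1 children=['E'] left=[] right=['P', 'K'] parent=R

Answer: valid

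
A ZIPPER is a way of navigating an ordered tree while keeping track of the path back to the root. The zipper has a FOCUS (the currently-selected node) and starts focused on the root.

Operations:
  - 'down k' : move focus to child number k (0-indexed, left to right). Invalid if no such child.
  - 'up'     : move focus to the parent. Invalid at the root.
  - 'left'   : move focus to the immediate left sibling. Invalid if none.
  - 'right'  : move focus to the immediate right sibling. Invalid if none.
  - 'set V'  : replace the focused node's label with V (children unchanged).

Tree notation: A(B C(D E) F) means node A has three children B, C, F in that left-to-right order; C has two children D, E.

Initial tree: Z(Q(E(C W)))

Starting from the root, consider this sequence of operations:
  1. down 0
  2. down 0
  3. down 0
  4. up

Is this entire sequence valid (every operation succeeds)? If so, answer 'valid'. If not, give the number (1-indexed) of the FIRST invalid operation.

Answer: valid

Derivation:
Step 1 (down 0): focus=Q path=0 depth=1 children=['E'] left=[] right=[] parent=Z
Step 2 (down 0): focus=E path=0/0 depth=2 children=['C', 'W'] left=[] right=[] parent=Q
Step 3 (down 0): focus=C path=0/0/0 depth=3 children=[] left=[] right=['W'] parent=E
Step 4 (up): focus=E path=0/0 depth=2 children=['C', 'W'] left=[] right=[] parent=Q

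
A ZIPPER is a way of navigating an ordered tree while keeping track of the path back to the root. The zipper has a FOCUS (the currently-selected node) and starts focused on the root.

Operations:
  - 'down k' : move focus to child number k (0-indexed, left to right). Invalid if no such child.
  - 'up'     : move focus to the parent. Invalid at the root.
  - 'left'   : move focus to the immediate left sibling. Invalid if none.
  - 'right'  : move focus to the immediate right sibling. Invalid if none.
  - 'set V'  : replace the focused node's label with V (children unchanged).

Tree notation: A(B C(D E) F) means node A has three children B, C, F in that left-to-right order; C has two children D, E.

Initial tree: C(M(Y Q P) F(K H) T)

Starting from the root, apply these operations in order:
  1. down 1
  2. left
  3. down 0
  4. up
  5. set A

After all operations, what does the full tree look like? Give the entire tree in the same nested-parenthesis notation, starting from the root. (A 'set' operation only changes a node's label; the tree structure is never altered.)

Answer: C(A(Y Q P) F(K H) T)

Derivation:
Step 1 (down 1): focus=F path=1 depth=1 children=['K', 'H'] left=['M'] right=['T'] parent=C
Step 2 (left): focus=M path=0 depth=1 children=['Y', 'Q', 'P'] left=[] right=['F', 'T'] parent=C
Step 3 (down 0): focus=Y path=0/0 depth=2 children=[] left=[] right=['Q', 'P'] parent=M
Step 4 (up): focus=M path=0 depth=1 children=['Y', 'Q', 'P'] left=[] right=['F', 'T'] parent=C
Step 5 (set A): focus=A path=0 depth=1 children=['Y', 'Q', 'P'] left=[] right=['F', 'T'] parent=C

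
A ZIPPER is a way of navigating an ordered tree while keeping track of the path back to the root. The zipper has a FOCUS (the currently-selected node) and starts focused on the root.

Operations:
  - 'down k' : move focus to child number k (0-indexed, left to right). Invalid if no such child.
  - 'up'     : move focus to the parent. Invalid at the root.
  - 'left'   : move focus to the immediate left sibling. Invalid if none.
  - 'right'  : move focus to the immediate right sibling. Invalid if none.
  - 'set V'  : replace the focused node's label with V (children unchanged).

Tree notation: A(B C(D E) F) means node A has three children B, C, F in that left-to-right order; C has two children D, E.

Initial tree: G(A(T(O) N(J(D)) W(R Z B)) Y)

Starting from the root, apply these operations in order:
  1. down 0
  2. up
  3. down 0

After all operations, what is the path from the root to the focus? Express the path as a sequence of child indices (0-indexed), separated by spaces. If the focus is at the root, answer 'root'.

Step 1 (down 0): focus=A path=0 depth=1 children=['T', 'N', 'W'] left=[] right=['Y'] parent=G
Step 2 (up): focus=G path=root depth=0 children=['A', 'Y'] (at root)
Step 3 (down 0): focus=A path=0 depth=1 children=['T', 'N', 'W'] left=[] right=['Y'] parent=G

Answer: 0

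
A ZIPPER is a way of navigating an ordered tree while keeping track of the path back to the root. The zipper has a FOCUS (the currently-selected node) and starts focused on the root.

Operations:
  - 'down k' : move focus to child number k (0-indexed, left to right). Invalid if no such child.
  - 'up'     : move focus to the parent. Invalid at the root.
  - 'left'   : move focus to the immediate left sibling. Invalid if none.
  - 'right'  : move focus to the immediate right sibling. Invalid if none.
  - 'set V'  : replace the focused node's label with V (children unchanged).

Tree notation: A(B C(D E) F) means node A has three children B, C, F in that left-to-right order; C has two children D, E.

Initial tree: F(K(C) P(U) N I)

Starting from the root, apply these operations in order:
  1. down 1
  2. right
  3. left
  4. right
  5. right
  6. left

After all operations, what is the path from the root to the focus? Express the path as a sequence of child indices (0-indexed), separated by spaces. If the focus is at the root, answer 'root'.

Answer: 2

Derivation:
Step 1 (down 1): focus=P path=1 depth=1 children=['U'] left=['K'] right=['N', 'I'] parent=F
Step 2 (right): focus=N path=2 depth=1 children=[] left=['K', 'P'] right=['I'] parent=F
Step 3 (left): focus=P path=1 depth=1 children=['U'] left=['K'] right=['N', 'I'] parent=F
Step 4 (right): focus=N path=2 depth=1 children=[] left=['K', 'P'] right=['I'] parent=F
Step 5 (right): focus=I path=3 depth=1 children=[] left=['K', 'P', 'N'] right=[] parent=F
Step 6 (left): focus=N path=2 depth=1 children=[] left=['K', 'P'] right=['I'] parent=F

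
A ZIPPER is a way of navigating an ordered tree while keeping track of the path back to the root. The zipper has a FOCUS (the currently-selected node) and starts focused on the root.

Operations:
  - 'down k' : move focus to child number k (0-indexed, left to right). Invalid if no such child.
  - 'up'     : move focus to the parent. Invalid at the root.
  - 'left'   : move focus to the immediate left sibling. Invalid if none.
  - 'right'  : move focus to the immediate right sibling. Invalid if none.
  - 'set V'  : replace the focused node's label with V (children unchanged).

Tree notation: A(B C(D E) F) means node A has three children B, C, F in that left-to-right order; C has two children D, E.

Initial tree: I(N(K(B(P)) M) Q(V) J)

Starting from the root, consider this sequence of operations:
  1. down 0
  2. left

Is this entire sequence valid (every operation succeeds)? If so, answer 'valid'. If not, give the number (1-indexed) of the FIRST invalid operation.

Step 1 (down 0): focus=N path=0 depth=1 children=['K', 'M'] left=[] right=['Q', 'J'] parent=I
Step 2 (left): INVALID

Answer: 2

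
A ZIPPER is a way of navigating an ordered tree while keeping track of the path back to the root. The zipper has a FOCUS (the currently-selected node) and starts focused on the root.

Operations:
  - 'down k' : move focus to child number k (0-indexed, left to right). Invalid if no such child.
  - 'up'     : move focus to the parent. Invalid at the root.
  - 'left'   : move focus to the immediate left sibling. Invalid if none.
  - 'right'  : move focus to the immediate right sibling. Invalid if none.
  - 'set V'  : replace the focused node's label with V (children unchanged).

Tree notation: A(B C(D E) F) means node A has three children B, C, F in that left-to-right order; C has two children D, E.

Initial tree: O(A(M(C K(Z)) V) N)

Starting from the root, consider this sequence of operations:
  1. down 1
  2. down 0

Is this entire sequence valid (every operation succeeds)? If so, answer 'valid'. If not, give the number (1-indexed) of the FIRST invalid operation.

Step 1 (down 1): focus=N path=1 depth=1 children=[] left=['A'] right=[] parent=O
Step 2 (down 0): INVALID

Answer: 2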